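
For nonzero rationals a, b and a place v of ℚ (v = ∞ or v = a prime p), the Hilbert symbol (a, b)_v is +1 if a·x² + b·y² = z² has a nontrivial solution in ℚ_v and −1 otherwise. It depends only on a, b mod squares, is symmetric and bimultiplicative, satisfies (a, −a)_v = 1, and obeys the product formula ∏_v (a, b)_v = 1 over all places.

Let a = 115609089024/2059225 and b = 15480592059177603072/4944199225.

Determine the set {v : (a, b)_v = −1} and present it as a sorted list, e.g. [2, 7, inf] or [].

[11, 13]

Mod squares: a ≡ 429, b ≡ 57. Check v ∈ {∞, 2, 3, 5, 7, 11, 13, 19, 37, 41}.
v=37: a=37^0·(≡31), b=37^2·(≡13) mod 37; (31|37)=-1, (13|37)=-1; (−1)^{0·2·18}·(-1)^2·(-1)^0 = +1.
v=41: a=41^-2·(≡3), b=41^-2·(≡10) mod 41; (3|41)=-1, (10|41)=+1; (−1)^{-2·-2·20}·(-1)^-2·(+1)^-2 = +1.
v=3: a=3^7·(≡2), b=3^9·(≡1) mod 3; (2|3)=-1, (1|3)=+1; (−1)^{7·9·1}·(-1)^9·(+1)^7 = +1.
v=13: a=13^1·(≡2), b=13^2·(≡6) mod 13; (2|13)=-1, (6|13)=-1; (−1)^{1·2·6}·(-1)^2·(-1)^1 = -1.
v=19: a=19^2·(≡11), b=19^3·(≡12) mod 19; (11|19)=+1, (12|19)=-1; (−1)^{2·3·9}·(+1)^3·(-1)^2 = +1.
v=2: v_2(a)=10, v_2(b)=12; units ≡ 5, 1 (mod 8); ε·ε+αω+βω = 0·0+10·0+12·1 ≡ 0  ⇒  (a,b)_2 = +1.
v=7: a=7^-2·(≡4), b=7^-6·(≡2) mod 7; (4|7)=+1, (2|7)=+1; (−1)^{-2·-6·3}·(+1)^-6·(+1)^-2 = +1.
v=∞: 429 > 0 and 57 > 0  ⇒  (a,b)_∞ = +1.
v=5: a=5^-2·(≡1), b=5^-2·(≡3) mod 5; (1|5)=+1, (3|5)=-1; (−1)^{-2·-2·2}·(+1)^-2·(-1)^-2 = +1.
v=11: a=11^1·(≡10), b=11^2·(≡8) mod 11; (10|11)=-1, (8|11)=-1; (−1)^{1·2·5}·(-1)^2·(-1)^1 = -1.
Ram(429, 57) = {11, 13}; no ℚ_11-point on the conic.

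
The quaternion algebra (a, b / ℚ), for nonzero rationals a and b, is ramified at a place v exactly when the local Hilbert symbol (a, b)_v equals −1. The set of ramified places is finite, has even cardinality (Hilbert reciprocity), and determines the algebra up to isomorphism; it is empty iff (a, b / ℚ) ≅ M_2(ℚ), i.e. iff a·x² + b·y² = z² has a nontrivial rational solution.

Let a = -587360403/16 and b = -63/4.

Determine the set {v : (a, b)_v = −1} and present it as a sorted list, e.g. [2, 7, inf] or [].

[7, inf]

(a, b) ≡ (-203, -7) mod (ℚ^×)²; places V = {2, 3, 7, 29, ∞}.
(a,b)_∞: sgn(-203)=−, sgn(-7)=−, so -1.
(a,b)_29: α=1, u≡7; β=0, v≡6 (mod 29); (7|29)=+1, (6|29)=+1; sign (−1)^0·+1^0·+1^1 = +1.
(a,b)_3: α=10, u≡1; β=2, v≡2 (mod 3); (1|3)=+1, (2|3)=-1; sign (−1)^0·+1^2·-1^10 = +1.
(a,b)_7: α=3, u≡5; β=1, v≡3 (mod 7); (5|7)=-1, (3|7)=-1; sign (−1)^1·-1^1·-1^3 = -1.
(a,b)_2: α=-4, β=-2; u≡5, v≡1 (mod 8); ε(u)ε(v)=0·0, αω(v)=-4·0, βω(u)=-2·1; sum ≡ 0  ⇒  +1.
Ram(-203, -7) = {7, ∞}; no ℚ_7-point on the conic.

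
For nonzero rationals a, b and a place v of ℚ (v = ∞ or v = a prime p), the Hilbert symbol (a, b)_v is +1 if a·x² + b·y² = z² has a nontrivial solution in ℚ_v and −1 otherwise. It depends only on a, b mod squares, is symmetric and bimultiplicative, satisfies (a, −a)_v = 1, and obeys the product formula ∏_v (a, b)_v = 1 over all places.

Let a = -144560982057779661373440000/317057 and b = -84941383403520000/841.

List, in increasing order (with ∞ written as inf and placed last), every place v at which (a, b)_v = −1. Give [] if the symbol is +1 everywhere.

Mod squares: a ≡ -1881607, b ≡ -37. Check v ∈ {∞, 2, 3, 5, 7, 13, 23, 29, 31, 37}.
v=∞: -1881607 < 0 and -37 < 0  ⇒  (a,b)_∞ = -1.
v=31: a=31^3·(≡8), b=31^2·(≡25) mod 31; (8|31)=+1, (25|31)=+1; (−1)^{3·2·15}·(+1)^2·(+1)^3 = +1.
v=29: a=29^-3·(≡19), b=29^-2·(≡15) mod 29; (19|29)=-1, (15|29)=-1; (−1)^{-3·-2·14}·(-1)^-2·(-1)^-3 = -1.
v=2: v_2(a)=24, v_2(b)=14; units ≡ 1, 3 (mod 8); ε·ε+αω+βω = 0·1+24·1+14·0 ≡ 0  ⇒  (a,b)_2 = +1.
v=3: a=3^4·(≡2), b=3^2·(≡2) mod 3; (2|3)=-1, (2|3)=-1; (−1)^{4·2·1}·(-1)^2·(-1)^4 = +1.
v=13: a=13^-1·(≡12), b=13^0·(≡8) mod 13; (12|13)=+1, (8|13)=-1; (−1)^{-1·0·6}·(+1)^0·(-1)^-1 = -1.
v=7: a=7^3·(≡3), b=7^2·(≡3) mod 7; (3|7)=-1, (3|7)=-1; (−1)^{3·2·3}·(-1)^2·(-1)^3 = -1.
v=5: a=5^4·(≡3), b=5^4·(≡3) mod 5; (3|5)=-1, (3|5)=-1; (−1)^{4·4·2}·(-1)^4·(-1)^4 = +1.
v=23: a=23^3·(≡1), b=23^2·(≡1) mod 23; (1|23)=+1, (1|23)=+1; (−1)^{3·2·11}·(+1)^2·(+1)^3 = +1.
v=37: a=37^2·(≡34), b=37^1·(≡11) mod 37; (34|37)=+1, (11|37)=+1; (−1)^{2·1·18}·(+1)^1·(+1)^2 = +1.
Ram(-1881607, -37) = {7, 13, 29, ∞}; no ℚ_7-point on the conic.

[7, 13, 29, inf]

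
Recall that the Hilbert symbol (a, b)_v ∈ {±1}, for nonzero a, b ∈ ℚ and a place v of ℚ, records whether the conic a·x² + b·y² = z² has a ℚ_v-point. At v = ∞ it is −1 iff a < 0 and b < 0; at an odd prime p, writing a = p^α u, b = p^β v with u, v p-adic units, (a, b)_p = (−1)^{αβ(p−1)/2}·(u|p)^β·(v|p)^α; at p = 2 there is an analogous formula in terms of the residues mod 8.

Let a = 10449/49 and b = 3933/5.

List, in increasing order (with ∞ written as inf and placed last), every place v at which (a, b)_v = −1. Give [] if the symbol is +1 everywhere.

[19, 23]

Mod squares: a ≡ 129, b ≡ 2185. Check v ∈ {∞, 2, 3, 5, 7, 19, 23, 43}.
v=43: a=43^1·(≡19), b=43^0·(≡4) mod 43; (19|43)=-1, (4|43)=+1; (−1)^{1·0·21}·(-1)^0·(+1)^1 = +1.
v=23: a=23^0·(≡10), b=23^1·(≡2) mod 23; (10|23)=-1, (2|23)=+1; (−1)^{0·1·11}·(-1)^1·(+1)^0 = -1.
v=5: a=5^0·(≡1), b=5^-1·(≡3) mod 5; (1|5)=+1, (3|5)=-1; (−1)^{0·-1·2}·(+1)^-1·(-1)^0 = +1.
v=3: a=3^5·(≡1), b=3^2·(≡1) mod 3; (1|3)=+1, (1|3)=+1; (−1)^{5·2·1}·(+1)^2·(+1)^5 = +1.
v=7: a=7^-2·(≡5), b=7^0·(≡4) mod 7; (5|7)=-1, (4|7)=+1; (−1)^{-2·0·3}·(-1)^0·(+1)^-2 = +1.
v=2: v_2(a)=0, v_2(b)=0; units ≡ 1, 1 (mod 8); ε·ε+αω+βω = 0·0+0·0+0·0 ≡ 0  ⇒  (a,b)_2 = +1.
v=∞: 129 > 0 and 2185 > 0  ⇒  (a,b)_∞ = +1.
v=19: a=19^0·(≡12), b=19^1·(≡11) mod 19; (12|19)=-1, (11|19)=+1; (−1)^{0·1·9}·(-1)^1·(+1)^0 = -1.
|Ram(129, 2185)| = 2, even; anisotropic at {19, 23}.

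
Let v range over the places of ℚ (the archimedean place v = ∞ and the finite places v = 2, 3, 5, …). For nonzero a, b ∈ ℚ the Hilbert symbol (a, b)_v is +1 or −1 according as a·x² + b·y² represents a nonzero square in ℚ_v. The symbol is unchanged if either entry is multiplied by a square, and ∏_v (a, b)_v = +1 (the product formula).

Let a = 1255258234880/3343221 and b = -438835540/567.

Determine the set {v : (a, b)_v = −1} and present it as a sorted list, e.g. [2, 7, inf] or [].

[2, 3, 7, 37]

(a, b) ≡ (225330, -37555) mod (ℚ^×)²; places V = {2, 3, 5, 7, 11, 13, 19, 29, 37, ∞}.
(a,b)_19: α=-2, u≡1; β=0, v≡15 (mod 19); (1|19)=+1, (15|19)=-1; sign (−1)^0·+1^0·-1^-2 = +1.
(a,b)_11: α=0, u≡6; β=2, v≡8 (mod 11); (6|11)=-1, (8|11)=-1; sign (−1)^0·-1^2·-1^0 = +1.
(a,b)_13: α=4, u≡4; β=2, v≡8 (mod 13); (4|13)=+1, (8|13)=-1; sign (−1)^0·+1^2·-1^4 = +1.
(a,b)_∞: sgn(225330)=+, sgn(-37555)=−, so +1.
(a,b)_7: α=-3, u≡2; β=-1, v≡1 (mod 7); (2|7)=+1, (1|7)=+1; sign (−1)^1·+1^-1·+1^-3 = -1.
(a,b)_37: α=1, u≡2; β=1, v≡25 (mod 37); (2|37)=-1, (25|37)=+1; sign (−1)^0·-1^1·+1^1 = -1.
(a,b)_5: α=1, u≡1; β=1, v≡1 (mod 5); (1|5)=+1, (1|5)=+1; sign (−1)^0·+1^1·+1^1 = +1.
(a,b)_2: α=13, β=2; u≡1, v≡5 (mod 8); ε(u)ε(v)=0·0, αω(v)=13·1, βω(u)=2·0; sum ≡ 1  ⇒  -1.
(a,b)_29: α=1, u≡14; β=1, v≡18 (mod 29); (14|29)=-1, (18|29)=-1; sign (−1)^0·-1^1·-1^1 = +1.
(a,b)_3: α=-3, u≡2; β=-4, v≡2 (mod 3); (2|3)=-1, (2|3)=-1; sign (−1)^0·-1^-4·-1^-3 = -1.
(225330, -37555 / ℚ) ramifies at {2, 3, 7, 37}: a division algebra.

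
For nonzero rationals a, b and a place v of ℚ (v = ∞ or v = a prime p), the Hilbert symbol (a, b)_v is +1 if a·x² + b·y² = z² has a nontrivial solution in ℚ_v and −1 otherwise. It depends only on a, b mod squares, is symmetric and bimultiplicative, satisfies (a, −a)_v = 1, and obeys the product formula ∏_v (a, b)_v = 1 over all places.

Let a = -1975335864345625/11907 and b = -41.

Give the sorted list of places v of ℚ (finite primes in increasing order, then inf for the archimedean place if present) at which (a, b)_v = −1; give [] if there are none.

[43, inf]

(a, b) ≡ (-2451, -41) mod (ℚ^×)²; places V = {2, 3, 5, 7, 19, 37, 41, 43, ∞}.
(a,b)_37: α=2, u≡21; β=0, v≡33 (mod 37); (21|37)=+1, (33|37)=+1; sign (−1)^0·+1^0·+1^2 = +1.
(a,b)_43: α=1, u≡19; β=0, v≡2 (mod 43); (19|43)=-1, (2|43)=-1; sign (−1)^0·-1^0·-1^1 = -1.
(a,b)_5: α=4, u≡1; β=0, v≡4 (mod 5); (1|5)=+1, (4|5)=+1; sign (−1)^0·+1^0·+1^4 = +1.
(a,b)_19: α=1, u≡17; β=0, v≡16 (mod 19); (17|19)=+1, (16|19)=+1; sign (−1)^0·+1^0·+1^1 = +1.
(a,b)_2: α=0, β=0; u≡5, v≡7 (mod 8); ε(u)ε(v)=0·1, αω(v)=0·0, βω(u)=0·1; sum ≡ 0  ⇒  +1.
(a,b)_∞: sgn(-2451)=−, sgn(-41)=−, so -1.
(a,b)_41: α=4, u≡21; β=1, v≡40 (mod 41); (21|41)=+1, (40|41)=+1; sign (−1)^0·+1^1·+1^4 = +1.
(a,b)_3: α=-5, u≡2; β=0, v≡1 (mod 3); (2|3)=-1, (1|3)=+1; sign (−1)^0·-1^0·+1^-5 = +1.
(a,b)_7: α=-2, u≡6; β=0, v≡1 (mod 7); (6|7)=-1, (1|7)=+1; sign (−1)^0·-1^0·+1^-2 = +1.
|Ram(-2451, -41)| = 2, even; anisotropic at {43, ∞}.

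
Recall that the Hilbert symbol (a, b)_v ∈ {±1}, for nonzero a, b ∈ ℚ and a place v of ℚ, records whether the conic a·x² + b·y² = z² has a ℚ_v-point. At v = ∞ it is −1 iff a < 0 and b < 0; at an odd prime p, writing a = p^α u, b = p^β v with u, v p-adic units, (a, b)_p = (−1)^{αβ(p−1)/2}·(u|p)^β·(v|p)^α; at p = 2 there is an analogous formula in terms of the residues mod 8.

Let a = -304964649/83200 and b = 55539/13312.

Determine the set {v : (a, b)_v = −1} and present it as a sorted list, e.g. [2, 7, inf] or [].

(a, b) ≡ (-12597, 663) mod (ℚ^×)²; places V = {2, 3, 5, 11, 13, 17, 19, ∞}.
(a,b)_11: α=2, u≡4; β=2, v≡4 (mod 11); (4|11)=+1, (4|11)=+1; sign (−1)^0·+1^2·+1^2 = +1.
(a,b)_5: α=-2, u≡2; β=0, v≡2 (mod 5); (2|5)=-1, (2|5)=-1; sign (−1)^0·-1^0·-1^-2 = +1.
(a,b)_17: α=3, u≡14; β=1, v≡3 (mod 17); (14|17)=-1, (3|17)=-1; sign (−1)^0·-1^1·-1^3 = +1.
(a,b)_19: α=1, u≡8; β=0, v≡16 (mod 19); (8|19)=-1, (16|19)=+1; sign (−1)^0·-1^0·+1^1 = +1.
(a,b)_∞: sgn(-12597)=−, sgn(663)=+, so +1.
(a,b)_2: α=-8, β=-10; u≡3, v≡7 (mod 8); ε(u)ε(v)=1·1, αω(v)=-8·0, βω(u)=-10·1; sum ≡ 1  ⇒  -1.
(a,b)_3: α=3, u≡1; β=3, v≡2 (mod 3); (1|3)=+1, (2|3)=-1; sign (−1)^1·+1^3·-1^3 = +1.
(a,b)_13: α=-1, u≡6; β=-1, v≡12 (mod 13); (6|13)=-1, (12|13)=+1; sign (−1)^0·-1^-1·+1^-1 = -1.
Ram(-12597, 663) = {2, 13}; no ℚ_2-point on the conic.

[2, 13]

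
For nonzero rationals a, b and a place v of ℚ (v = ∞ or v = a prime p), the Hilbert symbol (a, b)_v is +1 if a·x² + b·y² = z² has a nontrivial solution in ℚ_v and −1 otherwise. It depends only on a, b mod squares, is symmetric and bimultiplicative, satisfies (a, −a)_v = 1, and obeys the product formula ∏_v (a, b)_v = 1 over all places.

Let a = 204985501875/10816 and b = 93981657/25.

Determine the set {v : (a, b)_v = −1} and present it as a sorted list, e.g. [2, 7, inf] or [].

[3, 19]

(a, b) ≡ (100947, 5313) mod (ℚ^×)²; places V = {2, 3, 5, 7, 11, 13, 19, 23, ∞}.
(a,b)_19: α=3, u≡10; β=2, v≡3 (mod 19); (10|19)=-1, (3|19)=-1; sign (−1)^0·-1^2·-1^3 = -1.
(a,b)_5: α=4, u≡3; β=-2, v≡2 (mod 5); (3|5)=-1, (2|5)=-1; sign (−1)^0·-1^-2·-1^4 = +1.
(a,b)_13: α=-2, u≡2; β=0, v≡10 (mod 13); (2|13)=-1, (10|13)=+1; sign (−1)^0·-1^0·+1^-2 = +1.
(a,b)_11: α=1, u≡3; β=1, v≡7 (mod 11); (3|11)=+1, (7|11)=-1; sign (−1)^1·+1^1·-1^1 = +1.
(a,b)_7: α=1, u≡2; β=3, v≡3 (mod 7); (2|7)=+1, (3|7)=-1; sign (−1)^1·+1^3·-1^1 = +1.
(a,b)_∞: sgn(100947)=+, sgn(5313)=+, so +1.
(a,b)_2: α=-6, β=0; u≡3, v≡1 (mod 8); ε(u)ε(v)=1·0, αω(v)=-6·0, βω(u)=0·1; sum ≡ 0  ⇒  +1.
(a,b)_23: α=1, u≡7; β=1, v≡1 (mod 23); (7|23)=-1, (1|23)=+1; sign (−1)^1·-1^1·+1^1 = +1.
(a,b)_3: α=3, u≡1; β=1, v≡1 (mod 3); (1|3)=+1, (1|3)=+1; sign (−1)^1·+1^1·+1^3 = -1.
|Ram(100947, 5313)| = 2, even; anisotropic at {3, 19}.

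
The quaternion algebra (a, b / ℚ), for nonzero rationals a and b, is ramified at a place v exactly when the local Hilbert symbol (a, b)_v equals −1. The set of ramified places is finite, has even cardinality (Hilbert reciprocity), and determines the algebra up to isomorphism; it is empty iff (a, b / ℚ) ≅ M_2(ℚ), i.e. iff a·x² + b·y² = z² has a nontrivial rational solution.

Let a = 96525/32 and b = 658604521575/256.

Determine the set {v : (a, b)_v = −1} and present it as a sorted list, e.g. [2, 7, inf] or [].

[11, 13]

(a, b) ≡ (858, 7) mod (ℚ^×)²; places V = {2, 3, 5, 7, 11, 13, ∞}.
(a,b)_13: α=1, u≡9; β=4, v≡5 (mod 13); (9|13)=+1, (5|13)=-1; sign (−1)^0·+1^4·-1^1 = -1.
(a,b)_2: α=-5, β=-8; u≡5, v≡7 (mod 8); ε(u)ε(v)=0·1, αω(v)=-5·0, βω(u)=-8·1; sum ≡ 0  ⇒  +1.
(a,b)_11: α=1, u≡3; β=4, v≡7 (mod 11); (3|11)=+1, (7|11)=-1; sign (−1)^0·+1^4·-1^1 = -1.
(a,b)_7: α=0, u≡4; β=1, v≡1 (mod 7); (4|7)=+1, (1|7)=+1; sign (−1)^0·+1^1·+1^0 = +1.
(a,b)_∞: sgn(858)=+, sgn(7)=+, so +1.
(a,b)_5: α=2, u≡3; β=2, v≡3 (mod 5); (3|5)=-1, (3|5)=-1; sign (−1)^0·-1^2·-1^2 = +1.
(a,b)_3: α=3, u≡1; β=2, v≡1 (mod 3); (1|3)=+1, (1|3)=+1; sign (−1)^0·+1^2·+1^3 = +1.
Ram(858, 7) = {11, 13}; no ℚ_11-point on the conic.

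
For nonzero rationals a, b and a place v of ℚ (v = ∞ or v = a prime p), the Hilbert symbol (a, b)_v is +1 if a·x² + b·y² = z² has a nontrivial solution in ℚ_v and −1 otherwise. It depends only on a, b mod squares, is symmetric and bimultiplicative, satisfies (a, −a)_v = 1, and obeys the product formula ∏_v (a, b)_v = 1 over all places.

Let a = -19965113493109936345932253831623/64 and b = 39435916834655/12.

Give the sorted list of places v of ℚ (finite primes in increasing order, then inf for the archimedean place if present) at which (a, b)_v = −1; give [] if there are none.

[3, 5, 17, 29]

(a, b) ≡ (-320943, 2818365) mod (ℚ^×)²; places V = {2, 3, 5, 7, 11, 17, 19, 29, 31, ∞}.
(a,b)_31: α=7, u≡16; β=3, v≡3 (mod 31); (16|31)=+1, (3|31)=-1; sign (−1)^1·+1^3·-1^7 = +1.
(a,b)_7: α=1, u≡1; β=0, v≡1 (mod 7); (1|7)=+1, (1|7)=+1; sign (−1)^0·+1^0·+1^1 = +1.
(a,b)_11: α=6, u≡5; β=3, v≡3 (mod 11); (5|11)=+1, (3|11)=+1; sign (−1)^0·+1^3·+1^6 = +1.
(a,b)_2: α=-6, β=-2; u≡1, v≡5 (mod 8); ε(u)ε(v)=0·0, αω(v)=-6·1, βω(u)=-2·0; sum ≡ 0  ⇒  +1.
(a,b)_3: α=1, u≡2; β=-1, v≡2 (mod 3); (2|3)=-1, (2|3)=-1; sign (−1)^1·-1^-1·-1^1 = -1.
(a,b)_29: α=3, u≡3; β=1, v≡24 (mod 29); (3|29)=-1, (24|29)=+1; sign (−1)^0·-1^1·+1^3 = -1.
(a,b)_17: α=1, u≡13; β=0, v≡6 (mod 17); (13|17)=+1, (6|17)=-1; sign (−1)^0·+1^0·-1^1 = -1.
(a,b)_∞: sgn(-320943)=−, sgn(2818365)=+, so +1.
(a,b)_5: α=0, u≡3; β=1, v≡3 (mod 5); (3|5)=-1, (3|5)=-1; sign (−1)^0·-1^1·-1^0 = -1.
(a,b)_19: α=6, u≡9; β=3, v≡18 (mod 19); (9|19)=+1, (18|19)=-1; sign (−1)^0·+1^3·-1^6 = +1.
(-320943, 2818365 / ℚ) ramifies at {3, 5, 17, 29}: a division algebra.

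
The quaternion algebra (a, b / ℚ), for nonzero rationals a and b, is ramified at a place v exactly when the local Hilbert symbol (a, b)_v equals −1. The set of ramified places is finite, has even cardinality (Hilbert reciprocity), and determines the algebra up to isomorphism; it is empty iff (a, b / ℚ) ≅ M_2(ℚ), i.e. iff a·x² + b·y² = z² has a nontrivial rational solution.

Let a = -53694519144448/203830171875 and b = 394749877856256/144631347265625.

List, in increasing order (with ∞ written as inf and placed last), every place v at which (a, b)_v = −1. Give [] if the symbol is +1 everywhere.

Mod squares: a ≡ -103037, b ≡ 206074. Check v ∈ {∞, 2, 3, 5, 7, 11, 13, 17, 19, 29}.
v=2: v_2(a)=12, v_2(b)=11; units ≡ 3, 5 (mod 8); ε·ε+αω+βω = 1·0+12·1+11·1 ≡ 1  ⇒  (a,b)_2 = -1.
v=7: a=7^2·(≡6), b=7^0·(≡2) mod 7; (6|7)=-1, (2|7)=+1; (−1)^{2·0·3}·(-1)^0·(+1)^2 = +1.
v=3: a=3^-4·(≡1), b=3^4·(≡1) mod 3; (1|3)=+1, (1|3)=+1; (−1)^{-4·4·1}·(+1)^4·(+1)^-4 = +1.
v=29: a=29^1·(≡27), b=29^1·(≡20) mod 29; (27|29)=-1, (20|29)=+1; (−1)^{1·1·14}·(-1)^1·(+1)^1 = -1.
v=17: a=17^1·(≡4), b=17^1·(≡4) mod 17; (4|17)=+1, (4|17)=+1; (−1)^{1·1·8}·(+1)^1·(+1)^1 = +1.
v=5: a=5^-6·(≡2), b=5^-8·(≡4) mod 5; (2|5)=-1, (4|5)=+1; (−1)^{-6·-8·2}·(-1)^-8·(+1)^-6 = +1.
v=11: a=11^-5·(≡3), b=11^-7·(≡1) mod 11; (3|11)=+1, (1|11)=+1; (−1)^{-5·-7·5}·(+1)^-7·(+1)^-5 = -1.
v=19: a=19^1·(≡5), b=19^-1·(≡5) mod 19; (5|19)=+1, (5|19)=+1; (−1)^{1·-1·9}·(+1)^-1·(+1)^1 = -1.
v=∞: -103037 < 0 and 206074 > 0  ⇒  (a,b)_∞ = +1.
v=13: a=13^4·(≡12), b=13^6·(≡8) mod 13; (12|13)=+1, (8|13)=-1; (−1)^{4·6·6}·(+1)^6·(-1)^4 = +1.
|Ram(-103037, 206074)| = 4, even; anisotropic at {2, 11, 19, 29}.

[2, 11, 19, 29]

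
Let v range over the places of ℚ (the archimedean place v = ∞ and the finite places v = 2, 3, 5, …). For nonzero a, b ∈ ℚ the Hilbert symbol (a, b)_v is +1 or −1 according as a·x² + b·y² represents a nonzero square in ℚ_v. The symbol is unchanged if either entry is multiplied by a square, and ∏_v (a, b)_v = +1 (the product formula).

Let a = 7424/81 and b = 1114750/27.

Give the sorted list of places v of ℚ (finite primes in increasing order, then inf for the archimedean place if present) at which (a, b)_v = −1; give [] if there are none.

Mod squares: a ≡ 29, b ≡ 2730. Check v ∈ {∞, 2, 3, 5, 7, 13, 29}.
v=7: a=7^0·(≡1), b=7^3·(≡5) mod 7; (1|7)=+1, (5|7)=-1; (−1)^{0·3·3}·(+1)^3·(-1)^0 = +1.
v=13: a=13^0·(≡9), b=13^1·(≡2) mod 13; (9|13)=+1, (2|13)=-1; (−1)^{0·1·6}·(+1)^1·(-1)^0 = +1.
v=2: v_2(a)=8, v_2(b)=1; units ≡ 5, 5 (mod 8); ε·ε+αω+βω = 0·0+8·1+1·1 ≡ 1  ⇒  (a,b)_2 = -1.
v=∞: 29 > 0 and 2730 > 0  ⇒  (a,b)_∞ = +1.
v=5: a=5^0·(≡4), b=5^3·(≡4) mod 5; (4|5)=+1, (4|5)=+1; (−1)^{0·3·2}·(+1)^3·(+1)^0 = +1.
v=29: a=29^1·(≡25), b=29^0·(≡5) mod 29; (25|29)=+1, (5|29)=+1; (−1)^{1·0·14}·(+1)^0·(+1)^1 = +1.
v=3: a=3^-4·(≡2), b=3^-3·(≡1) mod 3; (2|3)=-1, (1|3)=+1; (−1)^{-4·-3·1}·(-1)^-3·(+1)^-4 = -1.
|Ram(29, 2730)| = 2, even; anisotropic at {2, 3}.

[2, 3]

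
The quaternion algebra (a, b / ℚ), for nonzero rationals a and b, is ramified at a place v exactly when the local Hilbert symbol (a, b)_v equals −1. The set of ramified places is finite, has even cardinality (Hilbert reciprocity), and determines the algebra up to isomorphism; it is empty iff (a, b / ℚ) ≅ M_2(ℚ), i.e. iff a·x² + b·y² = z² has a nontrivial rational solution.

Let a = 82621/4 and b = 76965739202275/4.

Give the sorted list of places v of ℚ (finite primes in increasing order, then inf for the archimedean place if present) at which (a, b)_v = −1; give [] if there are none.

[7, 41]

Mod squares: a ≡ 82621, b ≡ 451. Check v ∈ {∞, 2, 5, 7, 11, 29, 37, 41}.
v=11: a=11^1·(≡5), b=11^3·(≡2) mod 11; (5|11)=+1, (2|11)=-1; (−1)^{1·3·5}·(+1)^3·(-1)^1 = +1.
v=2: v_2(a)=-2, v_2(b)=-2; units ≡ 5, 3 (mod 8); ε·ε+αω+βω = 0·1+-2·1+-2·1 ≡ 0  ⇒  (a,b)_2 = +1.
v=41: a=41^0·(≡22), b=41^1·(≡15) mod 41; (22|41)=-1, (15|41)=-1; (−1)^{0·1·20}·(-1)^1·(-1)^0 = -1.
v=∞: 82621 > 0 and 451 > 0  ⇒  (a,b)_∞ = +1.
v=37: a=37^1·(≡31), b=37^2·(≡3) mod 37; (31|37)=-1, (3|37)=+1; (−1)^{1·2·18}·(-1)^2·(+1)^1 = +1.
v=7: a=7^1·(≡2), b=7^2·(≡3) mod 7; (2|7)=+1, (3|7)=-1; (−1)^{1·2·3}·(+1)^2·(-1)^1 = -1.
v=5: a=5^0·(≡4), b=5^2·(≡4) mod 5; (4|5)=+1, (4|5)=+1; (−1)^{0·2·2}·(+1)^2·(+1)^0 = +1.
v=29: a=29^1·(≡9), b=29^2·(≡28) mod 29; (9|29)=+1, (28|29)=+1; (−1)^{1·2·14}·(+1)^2·(+1)^1 = +1.
|Ram(82621, 451)| = 2, even; anisotropic at {7, 41}.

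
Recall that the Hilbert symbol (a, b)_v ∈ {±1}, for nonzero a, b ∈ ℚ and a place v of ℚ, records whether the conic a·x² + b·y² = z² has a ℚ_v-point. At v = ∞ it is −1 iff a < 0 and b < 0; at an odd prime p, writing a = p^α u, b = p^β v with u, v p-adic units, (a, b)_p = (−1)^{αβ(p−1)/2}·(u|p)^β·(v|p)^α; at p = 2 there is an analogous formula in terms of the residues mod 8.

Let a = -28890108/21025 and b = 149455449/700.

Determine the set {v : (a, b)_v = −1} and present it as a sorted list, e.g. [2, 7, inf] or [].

[3, 7]

(a, b) ≡ (-247, 106743) mod (ℚ^×)²; places V = {2, 3, 5, 7, 11, 13, 17, 19, 23, 29, ∞}.
(a,b)_3: α=4, u≡2; β=5, v≡1 (mod 3); (2|3)=-1, (1|3)=+1; sign (−1)^0·-1^5·+1^4 = -1.
(a,b)_29: α=-2, u≡19; β=0, v≡23 (mod 29); (19|29)=-1, (23|29)=+1; sign (−1)^0·-1^0·+1^-2 = +1.
(a,b)_17: α=0, u≡9; β=1, v≡5 (mod 17); (9|17)=+1, (5|17)=-1; sign (−1)^0·+1^1·-1^0 = +1.
(a,b)_5: α=-2, u≡2; β=-2, v≡3 (mod 5); (2|5)=-1, (3|5)=-1; sign (−1)^0·-1^-2·-1^-2 = +1.
(a,b)_11: α=0, u≡7; β=2, v≡8 (mod 11); (7|11)=-1, (8|11)=-1; sign (−1)^0·-1^2·-1^0 = +1.
(a,b)_23: α=0, u≡18; β=1, v≡8 (mod 23); (18|23)=+1, (8|23)=+1; sign (−1)^0·+1^1·+1^0 = +1.
(a,b)_2: α=2, β=-2; u≡1, v≡7 (mod 8); ε(u)ε(v)=0·1, αω(v)=2·0, βω(u)=-2·0; sum ≡ 0  ⇒  +1.
(a,b)_7: α=0, u≡3; β=-1, v≡5 (mod 7); (3|7)=-1, (5|7)=-1; sign (−1)^0·-1^-1·-1^0 = -1.
(a,b)_13: α=1, u≡2; β=1, v≡8 (mod 13); (2|13)=-1, (8|13)=-1; sign (−1)^0·-1^1·-1^1 = +1.
(a,b)_∞: sgn(-247)=−, sgn(106743)=+, so +1.
(a,b)_19: α=3, u≡4; β=0, v≡11 (mod 19); (4|19)=+1, (11|19)=+1; sign (−1)^0·+1^0·+1^3 = +1.
(-247, 106743 / ℚ) ramifies at {3, 7}: a division algebra.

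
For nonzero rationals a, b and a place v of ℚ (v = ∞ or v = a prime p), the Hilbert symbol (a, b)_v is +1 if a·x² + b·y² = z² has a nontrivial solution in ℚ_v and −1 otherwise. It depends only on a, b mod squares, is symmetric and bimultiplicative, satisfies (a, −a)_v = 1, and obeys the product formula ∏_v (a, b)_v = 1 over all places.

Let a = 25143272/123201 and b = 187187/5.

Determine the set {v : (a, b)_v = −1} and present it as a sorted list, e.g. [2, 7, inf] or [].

(a, b) ≡ (2618, 7735) mod (ℚ^×)²; places V = {2, 3, 5, 7, 11, 13, 17, ∞}.
(a,b)_13: α=-2, u≡11; β=1, v≡12 (mod 13); (11|13)=-1, (12|13)=+1; sign (−1)^0·-1^1·+1^-2 = -1.
(a,b)_2: α=3, β=0; u≡5, v≡7 (mod 8); ε(u)ε(v)=0·1, αω(v)=3·0, βω(u)=0·1; sum ≡ 0  ⇒  +1.
(a,b)_17: α=1, u≡8; β=1, v≡16 (mod 17); (8|17)=+1, (16|17)=+1; sign (−1)^0·+1^1·+1^1 = +1.
(a,b)_3: α=-6, u≡2; β=0, v≡1 (mod 3); (2|3)=-1, (1|3)=+1; sign (−1)^0·-1^0·+1^-6 = +1.
(a,b)_5: α=0, u≡2; β=-1, v≡2 (mod 5); (2|5)=-1, (2|5)=-1; sign (−1)^0·-1^-1·-1^0 = -1.
(a,b)_∞: sgn(2618)=+, sgn(7735)=+, so +1.
(a,b)_11: α=1, u≡7; β=2, v≡8 (mod 11); (7|11)=-1, (8|11)=-1; sign (−1)^0·-1^2·-1^1 = -1.
(a,b)_7: α=5, u≡5; β=1, v≡3 (mod 7); (5|7)=-1, (3|7)=-1; sign (−1)^1·-1^1·-1^5 = -1.
(2618, 7735 / ℚ) ramifies at {5, 7, 11, 13}: a division algebra.

[5, 7, 11, 13]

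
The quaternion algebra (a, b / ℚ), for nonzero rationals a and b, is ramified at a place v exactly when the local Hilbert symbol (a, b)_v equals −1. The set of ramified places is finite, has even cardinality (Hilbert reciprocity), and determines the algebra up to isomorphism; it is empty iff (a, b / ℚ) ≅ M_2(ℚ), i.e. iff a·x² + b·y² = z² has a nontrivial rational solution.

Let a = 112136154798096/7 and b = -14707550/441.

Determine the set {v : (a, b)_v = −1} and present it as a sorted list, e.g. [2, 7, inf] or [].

[7, 11, 13, 17]

Mod squares: a ≡ 7, b ≡ -4862. Check v ∈ {∞, 2, 3, 5, 7, 11, 13, 17}.
v=3: a=3^4·(≡1), b=3^-2·(≡1) mod 3; (1|3)=+1, (1|3)=+1; (−1)^{4·-2·1}·(+1)^-2·(+1)^4 = +1.
v=13: a=13^2·(≡11), b=13^1·(≡12) mod 13; (11|13)=-1, (12|13)=+1; (−1)^{2·1·6}·(-1)^1·(+1)^2 = -1.
v=2: v_2(a)=4, v_2(b)=1; units ≡ 7, 1 (mod 8); ε·ε+αω+βω = 1·0+4·0+1·0 ≡ 0  ⇒  (a,b)_2 = +1.
v=11: a=11^6·(≡6), b=11^3·(≡5) mod 11; (6|11)=-1, (5|11)=+1; (−1)^{6·3·5}·(-1)^3·(+1)^6 = -1.
v=5: a=5^0·(≡3), b=5^2·(≡3) mod 5; (3|5)=-1, (3|5)=-1; (−1)^{0·2·2}·(-1)^2·(-1)^0 = +1.
v=7: a=7^-1·(≡2), b=7^-2·(≡5) mod 7; (2|7)=+1, (5|7)=-1; (−1)^{-1·-2·3}·(+1)^-2·(-1)^-1 = -1.
v=17: a=17^2·(≡10), b=17^1·(≡3) mod 17; (10|17)=-1, (3|17)=-1; (−1)^{2·1·8}·(-1)^1·(-1)^2 = -1.
v=∞: 7 > 0 and -4862 < 0  ⇒  (a,b)_∞ = +1.
|Ram(7, -4862)| = 4, even; anisotropic at {7, 11, 13, 17}.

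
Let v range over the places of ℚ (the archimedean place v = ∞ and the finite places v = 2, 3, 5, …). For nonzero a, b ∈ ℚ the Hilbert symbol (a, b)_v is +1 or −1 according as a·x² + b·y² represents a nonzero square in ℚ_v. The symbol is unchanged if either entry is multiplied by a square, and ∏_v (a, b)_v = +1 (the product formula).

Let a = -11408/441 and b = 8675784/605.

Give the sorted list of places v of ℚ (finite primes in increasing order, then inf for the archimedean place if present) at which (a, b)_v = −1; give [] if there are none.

(a, b) ≡ (-713, 7130) mod (ℚ^×)²; places V = {2, 3, 5, 7, 11, 13, 23, 31, ∞}.
(a,b)_13: α=0, u≡7; β=2, v≡11 (mod 13); (7|13)=-1, (11|13)=-1; sign (−1)^0·-1^2·-1^0 = +1.
(a,b)_5: α=0, u≡2; β=-1, v≡4 (mod 5); (2|5)=-1, (4|5)=+1; sign (−1)^0·-1^-1·+1^0 = -1.
(a,b)_7: α=-2, u≡1; β=0, v≡4 (mod 7); (1|7)=+1, (4|7)=+1; sign (−1)^0·+1^0·+1^-2 = +1.
(a,b)_31: α=1, u≡5; β=1, v≡23 (mod 31); (5|31)=+1, (23|31)=-1; sign (−1)^1·+1^1·-1^1 = +1.
(a,b)_23: α=1, u≡14; β=1, v≡11 (mod 23); (14|23)=-1, (11|23)=-1; sign (−1)^1·-1^1·-1^1 = -1.
(a,b)_11: α=0, u≡10; β=-2, v≡8 (mod 11); (10|11)=-1, (8|11)=-1; sign (−1)^0·-1^-2·-1^0 = +1.
(a,b)_3: α=-2, u≡1; β=2, v≡2 (mod 3); (1|3)=+1, (2|3)=-1; sign (−1)^0·+1^2·-1^-2 = +1.
(a,b)_2: α=4, β=3; u≡7, v≡5 (mod 8); ε(u)ε(v)=1·0, αω(v)=4·1, βω(u)=3·0; sum ≡ 0  ⇒  +1.
(a,b)_∞: sgn(-713)=−, sgn(7130)=+, so +1.
(-713, 7130 / ℚ) ramifies at {5, 23}: a division algebra.

[5, 23]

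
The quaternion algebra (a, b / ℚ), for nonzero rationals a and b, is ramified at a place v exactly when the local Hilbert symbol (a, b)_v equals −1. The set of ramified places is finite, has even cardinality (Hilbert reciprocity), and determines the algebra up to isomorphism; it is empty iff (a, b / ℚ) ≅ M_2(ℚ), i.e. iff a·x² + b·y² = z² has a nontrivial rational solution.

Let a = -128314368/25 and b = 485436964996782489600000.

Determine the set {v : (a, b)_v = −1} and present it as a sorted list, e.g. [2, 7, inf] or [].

[2, 5, 7, 17]

(a, b) ≡ (-1547, 22610) mod (ℚ^×)²; places V = {2, 3, 5, 7, 13, 17, 19, ∞}.
(a,b)_19: α=0, u≡7; β=1, v≡13 (mod 19); (7|19)=+1, (13|19)=-1; sign (−1)^0·+1^1·-1^0 = +1.
(a,b)_3: α=4, u≡1; β=4, v≡2 (mod 3); (1|3)=+1, (2|3)=-1; sign (−1)^0·+1^4·-1^4 = +1.
(a,b)_7: α=1, u≡6; β=3, v≡3 (mod 7); (6|7)=-1, (3|7)=-1; sign (−1)^1·-1^3·-1^1 = -1.
(a,b)_17: α=1, u≡12; β=3, v≡9 (mod 17); (12|17)=-1, (9|17)=+1; sign (−1)^0·-1^3·+1^1 = -1.
(a,b)_∞: sgn(-1547)=−, sgn(22610)=+, so +1.
(a,b)_13: α=1, u≡8; β=4, v≡12 (mod 13); (8|13)=-1, (12|13)=+1; sign (−1)^0·-1^4·+1^1 = +1.
(a,b)_5: α=-2, u≡2; β=5, v≡2 (mod 5); (2|5)=-1, (2|5)=-1; sign (−1)^0·-1^5·-1^-2 = -1.
(a,b)_2: α=10, β=21; u≡5, v≡1 (mod 8); ε(u)ε(v)=0·0, αω(v)=10·0, βω(u)=21·1; sum ≡ 1  ⇒  -1.
(-1547, 22610 / ℚ) ramifies at {2, 5, 7, 17}: a division algebra.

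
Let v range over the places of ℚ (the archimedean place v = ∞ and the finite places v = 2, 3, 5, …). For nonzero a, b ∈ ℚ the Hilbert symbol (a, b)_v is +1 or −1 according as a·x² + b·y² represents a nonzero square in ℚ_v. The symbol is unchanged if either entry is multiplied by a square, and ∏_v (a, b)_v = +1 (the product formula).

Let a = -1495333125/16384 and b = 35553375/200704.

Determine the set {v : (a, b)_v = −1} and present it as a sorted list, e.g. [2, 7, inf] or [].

[2, 5]

(a, b) ≡ (-13, 935) mod (ℚ^×)²; places V = {2, 3, 5, 7, 11, 13, 17, ∞}.
(a,b)_2: α=-14, β=-12; u≡3, v≡7 (mod 8); ε(u)ε(v)=1·1, αω(v)=-14·0, βω(u)=-12·1; sum ≡ 1  ⇒  -1.
(a,b)_17: α=0, u≡13; β=1, v≡9 (mod 17); (13|17)=+1, (9|17)=+1; sign (−1)^0·+1^1·+1^0 = +1.
(a,b)_13: α=3, u≡4; β=2, v≡10 (mod 13); (4|13)=+1, (10|13)=+1; sign (−1)^0·+1^2·+1^3 = +1.
(a,b)_5: α=4, u≡3; β=3, v≡3 (mod 5); (3|5)=-1, (3|5)=-1; sign (−1)^0·-1^3·-1^4 = -1.
(a,b)_∞: sgn(-13)=−, sgn(935)=+, so +1.
(a,b)_3: α=2, u≡2; β=2, v≡2 (mod 3); (2|3)=-1, (2|3)=-1; sign (−1)^0·-1^2·-1^2 = +1.
(a,b)_7: α=0, u≡2; β=-2, v≡4 (mod 7); (2|7)=+1, (4|7)=+1; sign (−1)^0·+1^-2·+1^0 = +1.
(a,b)_11: α=2, u≡9; β=1, v≡8 (mod 11); (9|11)=+1, (8|11)=-1; sign (−1)^0·+1^1·-1^2 = +1.
|Ram(-13, 935)| = 2, even; anisotropic at {2, 5}.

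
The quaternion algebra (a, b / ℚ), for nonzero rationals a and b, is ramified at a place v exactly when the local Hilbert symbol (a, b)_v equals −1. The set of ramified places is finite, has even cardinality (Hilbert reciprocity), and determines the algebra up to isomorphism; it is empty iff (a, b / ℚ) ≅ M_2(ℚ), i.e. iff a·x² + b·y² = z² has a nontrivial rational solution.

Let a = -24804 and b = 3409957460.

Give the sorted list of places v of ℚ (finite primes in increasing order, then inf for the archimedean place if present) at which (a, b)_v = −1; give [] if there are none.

[]

Mod squares: a ≡ -689, b ≡ 303485. Check v ∈ {∞, 2, 3, 5, 7, 13, 23, 29, 53}.
v=29: a=29^0·(≡20), b=29^1·(≡6) mod 29; (20|29)=+1, (6|29)=+1; (−1)^{0·1·14}·(+1)^1·(+1)^0 = +1.
v=3: a=3^2·(≡1), b=3^0·(≡2) mod 3; (1|3)=+1, (2|3)=-1; (−1)^{2·0·1}·(+1)^0·(-1)^2 = +1.
v=∞: -689 < 0 and 303485 > 0  ⇒  (a,b)_∞ = +1.
v=5: a=5^0·(≡1), b=5^1·(≡2) mod 5; (1|5)=+1, (2|5)=-1; (−1)^{0·1·2}·(+1)^1·(-1)^0 = +1.
v=23: a=23^0·(≡13), b=23^1·(≡8) mod 23; (13|23)=+1, (8|23)=+1; (−1)^{0·1·11}·(+1)^1·(+1)^0 = +1.
v=7: a=7^0·(≡4), b=7^1·(≡4) mod 7; (4|7)=+1, (4|7)=+1; (−1)^{0·1·3}·(+1)^1·(+1)^0 = +1.
v=53: a=53^1·(≡9), b=53^2·(≡28) mod 53; (9|53)=+1, (28|53)=+1; (−1)^{1·2·26}·(+1)^2·(+1)^1 = +1.
v=13: a=13^1·(≡3), b=13^1·(≡1) mod 13; (3|13)=+1, (1|13)=+1; (−1)^{1·1·6}·(+1)^1·(+1)^1 = +1.
v=2: v_2(a)=2, v_2(b)=2; units ≡ 7, 5 (mod 8); ε·ε+αω+βω = 1·0+2·1+2·0 ≡ 0  ⇒  (a,b)_2 = +1.
Ram(a, b) = ∅: the form -689·x² + 303485·y² − z² is isotropic over every ℚ_v, so by Hasse–Minkowski it is isotropic over ℚ.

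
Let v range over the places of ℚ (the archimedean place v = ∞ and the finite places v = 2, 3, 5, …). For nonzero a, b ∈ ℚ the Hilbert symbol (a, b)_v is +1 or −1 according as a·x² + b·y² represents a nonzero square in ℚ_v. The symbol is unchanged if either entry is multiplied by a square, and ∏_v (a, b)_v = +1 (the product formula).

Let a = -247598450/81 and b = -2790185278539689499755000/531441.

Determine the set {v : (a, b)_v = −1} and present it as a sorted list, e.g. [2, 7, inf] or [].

[13, 17, 23, inf]

(a, b) ≡ (-18722, -376142) mod (ℚ^×)²; places V = {2, 3, 5, 11, 13, 17, 23, 37, ∞}.
(a,b)_37: α=1, u≡1; β=3, v≡34 (mod 37); (1|37)=+1, (34|37)=+1; sign (−1)^0·+1^3·+1^1 = +1.
(a,b)_3: α=-4, u≡1; β=-12, v≡1 (mod 3); (1|3)=+1, (1|3)=+1; sign (−1)^0·+1^-12·+1^-4 = +1.
(a,b)_2: α=1, β=3; u≡7, v≡1 (mod 8); ε(u)ε(v)=1·0, αω(v)=1·0, βω(u)=3·0; sum ≡ 0  ⇒  +1.
(a,b)_13: α=0, u≡6; β=1, v≡10 (mod 13); (6|13)=-1, (10|13)=+1; sign (−1)^0·-1^1·+1^0 = -1.
(a,b)_∞: sgn(-18722)=−, sgn(-376142)=−, so -1.
(a,b)_23: α=3, u≡10; β=7, v≡19 (mod 23); (10|23)=-1, (19|23)=-1; sign (−1)^1·-1^7·-1^3 = -1.
(a,b)_11: α=1, u≡5; β=4, v≡5 (mod 11); (5|11)=+1, (5|11)=+1; sign (−1)^0·+1^4·+1^1 = +1.
(a,b)_5: α=2, u≡2; β=4, v≡2 (mod 5); (2|5)=-1, (2|5)=-1; sign (−1)^0·-1^4·-1^2 = +1.
(a,b)_17: α=0, u≡3; β=1, v≡15 (mod 17); (3|17)=-1, (15|17)=+1; sign (−1)^0·-1^1·+1^0 = -1.
|Ram(-18722, -376142)| = 4, even; anisotropic at {13, 17, 23, ∞}.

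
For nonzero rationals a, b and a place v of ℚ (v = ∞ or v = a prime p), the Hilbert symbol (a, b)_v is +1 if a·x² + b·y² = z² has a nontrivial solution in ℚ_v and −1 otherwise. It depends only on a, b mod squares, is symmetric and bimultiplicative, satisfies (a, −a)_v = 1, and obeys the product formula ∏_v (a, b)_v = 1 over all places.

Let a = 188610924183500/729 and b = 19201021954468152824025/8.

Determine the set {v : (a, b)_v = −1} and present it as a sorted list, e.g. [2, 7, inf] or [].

Mod squares: a ≡ 8152235, b ≡ 403522. Check v ∈ {∞, 2, 3, 5, 7, 11, 13, 19, 23, 37, 41}.
v=11: a=11^0·(≡9), b=11^2·(≡9) mod 11; (9|11)=+1, (9|11)=+1; (−1)^{0·2·5}·(+1)^2·(+1)^0 = +1.
v=3: a=3^-6·(≡2), b=3^2·(≡1) mod 3; (2|3)=-1, (1|3)=+1; (−1)^{-6·2·1}·(-1)^2·(+1)^-6 = +1.
v=19: a=19^1·(≡9), b=19^1·(≡12) mod 19; (9|19)=+1, (12|19)=-1; (−1)^{1·1·9}·(+1)^1·(-1)^1 = +1.
v=∞: 8152235 > 0 and 403522 > 0  ⇒  (a,b)_∞ = +1.
v=5: a=5^3·(≡2), b=5^2·(≡2) mod 5; (2|5)=-1, (2|5)=-1; (−1)^{3·2·2}·(-1)^2·(-1)^3 = -1.
v=7: a=7^1·(≡1), b=7^1·(≡2) mod 7; (1|7)=+1, (2|7)=+1; (−1)^{1·1·3}·(+1)^1·(+1)^1 = -1.
v=13: a=13^3·(≡10), b=13^6·(≡7) mod 13; (10|13)=+1, (7|13)=-1; (−1)^{3·6·6}·(+1)^6·(-1)^3 = -1.
v=23: a=23^1·(≡7), b=23^2·(≡7) mod 23; (7|23)=-1, (7|23)=-1; (−1)^{1·2·11}·(-1)^2·(-1)^1 = -1.
v=37: a=37^2·(≡7), b=37^3·(≡7) mod 37; (7|37)=+1, (7|37)=+1; (−1)^{2·3·18}·(+1)^3·(+1)^2 = +1.
v=2: v_2(a)=2, v_2(b)=-3; units ≡ 3, 1 (mod 8); ε·ε+αω+βω = 1·0+2·0+-3·1 ≡ 1  ⇒  (a,b)_2 = -1.
v=41: a=41^1·(≡22), b=41^1·(≡25) mod 41; (22|41)=-1, (25|41)=+1; (−1)^{1·1·20}·(-1)^1·(+1)^1 = -1.
|Ram(8152235, 403522)| = 6, even; anisotropic at {2, 5, 7, 13, 23, 41}.

[2, 5, 7, 13, 23, 41]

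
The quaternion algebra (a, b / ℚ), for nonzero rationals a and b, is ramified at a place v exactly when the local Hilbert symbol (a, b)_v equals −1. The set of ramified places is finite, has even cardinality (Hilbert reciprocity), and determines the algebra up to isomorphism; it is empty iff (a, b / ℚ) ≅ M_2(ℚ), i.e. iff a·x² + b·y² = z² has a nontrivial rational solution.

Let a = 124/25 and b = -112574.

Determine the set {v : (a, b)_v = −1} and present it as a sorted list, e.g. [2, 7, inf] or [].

[7, 17]

(a, b) ≡ (31, -112574) mod (ℚ^×)²; places V = {2, 5, 7, 11, 17, 31, 43, ∞}.
(a,b)_43: α=0, u≡17; β=1, v≡5 (mod 43); (17|43)=+1, (5|43)=-1; sign (−1)^0·+1^1·-1^0 = +1.
(a,b)_2: α=2, β=1; u≡7, v≡1 (mod 8); ε(u)ε(v)=1·0, αω(v)=2·0, βω(u)=1·0; sum ≡ 0  ⇒  +1.
(a,b)_11: α=0, u≡1; β=1, v≡7 (mod 11); (1|11)=+1, (7|11)=-1; sign (−1)^0·+1^1·-1^0 = +1.
(a,b)_7: α=0, u≡3; β=1, v≡4 (mod 7); (3|7)=-1, (4|7)=+1; sign (−1)^0·-1^1·+1^0 = -1.
(a,b)_17: α=0, u≡7; β=1, v≡8 (mod 17); (7|17)=-1, (8|17)=+1; sign (−1)^0·-1^1·+1^0 = -1.
(a,b)_∞: sgn(31)=+, sgn(-112574)=−, so +1.
(a,b)_5: α=-2, u≡4; β=0, v≡1 (mod 5); (4|5)=+1, (1|5)=+1; sign (−1)^0·+1^0·+1^-2 = +1.
(a,b)_31: α=1, u≡20; β=0, v≡18 (mod 31); (20|31)=+1, (18|31)=+1; sign (−1)^0·+1^0·+1^1 = +1.
(31, -112574 / ℚ) ramifies at {7, 17}: a division algebra.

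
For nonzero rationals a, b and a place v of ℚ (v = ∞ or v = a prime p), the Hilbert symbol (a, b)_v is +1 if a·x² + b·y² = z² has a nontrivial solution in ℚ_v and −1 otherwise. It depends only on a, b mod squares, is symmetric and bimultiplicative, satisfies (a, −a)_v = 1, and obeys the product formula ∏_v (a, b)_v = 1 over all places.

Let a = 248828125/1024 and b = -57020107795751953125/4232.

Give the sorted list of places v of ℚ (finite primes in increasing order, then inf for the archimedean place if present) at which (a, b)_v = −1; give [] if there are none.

Mod squares: a ≡ 13, b ≡ -2730. Check v ∈ {∞, 2, 3, 5, 7, 13, 23, 43}.
v=3: a=3^0·(≡1), b=3^5·(≡2) mod 3; (1|3)=+1, (2|3)=-1; (−1)^{0·5·1}·(+1)^5·(-1)^0 = +1.
v=7: a=7^2·(≡5), b=7^1·(≡2) mod 7; (5|7)=-1, (2|7)=+1; (−1)^{2·1·3}·(-1)^1·(+1)^2 = -1.
v=23: a=23^0·(≡6), b=23^-2·(≡7) mod 23; (6|23)=+1, (7|23)=-1; (−1)^{0·-2·11}·(+1)^-2·(-1)^0 = +1.
v=2: v_2(a)=-10, v_2(b)=-3; units ≡ 5, 3 (mod 8); ε·ε+αω+βω = 0·1+-10·1+-3·1 ≡ 1  ⇒  (a,b)_2 = -1.
v=5: a=5^8·(≡3), b=5^11·(≡4) mod 5; (3|5)=-1, (4|5)=+1; (−1)^{8·11·2}·(-1)^11·(+1)^8 = -1.
v=13: a=13^1·(≡1), b=13^5·(≡5) mod 13; (1|13)=+1, (5|13)=-1; (−1)^{1·5·6}·(+1)^5·(-1)^1 = -1.
v=∞: 13 > 0 and -2730 < 0  ⇒  (a,b)_∞ = +1.
v=43: a=43^0·(≡13), b=43^2·(≡28) mod 43; (13|43)=+1, (28|43)=-1; (−1)^{0·2·21}·(+1)^2·(-1)^0 = +1.
|Ram(13, -2730)| = 4, even; anisotropic at {2, 5, 7, 13}.

[2, 5, 7, 13]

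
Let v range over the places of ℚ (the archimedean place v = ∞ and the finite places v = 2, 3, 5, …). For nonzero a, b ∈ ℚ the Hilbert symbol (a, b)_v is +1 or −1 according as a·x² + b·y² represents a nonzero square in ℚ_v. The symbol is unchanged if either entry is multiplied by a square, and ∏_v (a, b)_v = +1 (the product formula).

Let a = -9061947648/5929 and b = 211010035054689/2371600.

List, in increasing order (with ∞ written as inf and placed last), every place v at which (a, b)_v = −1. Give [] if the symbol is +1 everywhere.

[17, 37]

(a, b) ≡ (-17, 481) mod (ℚ^×)²; places V = {2, 3, 5, 7, 11, 13, 17, 37, ∞}.
(a,b)_2: α=8, β=-4; u≡7, v≡1 (mod 8); ε(u)ε(v)=1·0, αω(v)=8·0, βω(u)=-4·0; sum ≡ 0  ⇒  +1.
(a,b)_11: α=-2, u≡1; β=-2, v≡10 (mod 11); (1|11)=+1, (10|11)=-1; sign (−1)^0·+1^-2·-1^-2 = +1.
(a,b)_17: α=1, u≡1; β=2, v≡3 (mod 17); (1|17)=+1, (3|17)=-1; sign (−1)^0·+1^2·-1^1 = -1.
(a,b)_∞: sgn(-17)=−, sgn(481)=+, so +1.
(a,b)_5: α=0, u≡3; β=-2, v≡1 (mod 5); (3|5)=-1, (1|5)=+1; sign (−1)^0·-1^-2·+1^0 = +1.
(a,b)_13: α=2, u≡4; β=3, v≡7 (mod 13); (4|13)=+1, (7|13)=-1; sign (−1)^0·+1^3·-1^2 = +1.
(a,b)_37: α=2, u≡35; β=3, v≡31 (mod 37); (35|37)=-1, (31|37)=-1; sign (−1)^0·-1^3·-1^2 = -1.
(a,b)_3: α=2, u≡1; β=8, v≡1 (mod 3); (1|3)=+1, (1|3)=+1; sign (−1)^0·+1^8·+1^2 = +1.
(a,b)_7: α=-2, u≡1; β=-2, v≡5 (mod 7); (1|7)=+1, (5|7)=-1; sign (−1)^0·+1^-2·-1^-2 = +1.
|Ram(-17, 481)| = 2, even; anisotropic at {17, 37}.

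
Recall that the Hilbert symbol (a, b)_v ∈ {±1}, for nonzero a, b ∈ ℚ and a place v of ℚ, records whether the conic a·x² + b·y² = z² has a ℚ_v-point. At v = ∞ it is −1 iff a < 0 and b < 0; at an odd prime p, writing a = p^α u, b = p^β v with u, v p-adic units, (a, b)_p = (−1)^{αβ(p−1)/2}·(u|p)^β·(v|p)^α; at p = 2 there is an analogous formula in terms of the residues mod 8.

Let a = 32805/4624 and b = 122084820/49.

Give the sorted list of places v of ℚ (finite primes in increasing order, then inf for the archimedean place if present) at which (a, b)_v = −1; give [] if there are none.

[13, 17]

Mod squares: a ≡ 5, b ≡ 376805. Check v ∈ {∞, 2, 3, 5, 7, 11, 13, 17, 31}.
v=3: a=3^8·(≡2), b=3^4·(≡2) mod 3; (2|3)=-1, (2|3)=-1; (−1)^{8·4·1}·(-1)^4·(-1)^8 = +1.
v=31: a=31^0·(≡20), b=31^1·(≡23) mod 31; (20|31)=+1, (23|31)=-1; (−1)^{0·1·15}·(+1)^1·(-1)^0 = +1.
v=∞: 5 > 0 and 376805 > 0  ⇒  (a,b)_∞ = +1.
v=17: a=17^-2·(≡5), b=17^1·(≡10) mod 17; (5|17)=-1, (10|17)=-1; (−1)^{-2·1·8}·(-1)^1·(-1)^-2 = -1.
v=7: a=7^0·(≡6), b=7^-2·(≡4) mod 7; (6|7)=-1, (4|7)=+1; (−1)^{0·-2·3}·(-1)^-2·(+1)^0 = +1.
v=11: a=11^0·(≡9), b=11^1·(≡1) mod 11; (9|11)=+1, (1|11)=+1; (−1)^{0·1·5}·(+1)^1·(+1)^0 = +1.
v=5: a=5^1·(≡4), b=5^1·(≡1) mod 5; (4|5)=+1, (1|5)=+1; (−1)^{1·1·2}·(+1)^1·(+1)^1 = +1.
v=2: v_2(a)=-4, v_2(b)=2; units ≡ 5, 5 (mod 8); ε·ε+αω+βω = 0·0+-4·1+2·1 ≡ 0  ⇒  (a,b)_2 = +1.
v=13: a=13^0·(≡5), b=13^1·(≡7) mod 13; (5|13)=-1, (7|13)=-1; (−1)^{0·1·6}·(-1)^1·(-1)^0 = -1.
Ram(5, 376805) = {13, 17}; no ℚ_13-point on the conic.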